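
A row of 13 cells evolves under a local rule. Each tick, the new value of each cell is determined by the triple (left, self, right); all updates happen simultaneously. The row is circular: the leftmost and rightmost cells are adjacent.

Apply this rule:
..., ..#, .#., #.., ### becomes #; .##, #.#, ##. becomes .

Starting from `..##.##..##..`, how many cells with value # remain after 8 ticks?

##.....##..##
#.#####..##.#
...###.##....
###.#....####
##..#####.###
#.##.###...##
......#.###.#
#######..#..#
count of #: 9

9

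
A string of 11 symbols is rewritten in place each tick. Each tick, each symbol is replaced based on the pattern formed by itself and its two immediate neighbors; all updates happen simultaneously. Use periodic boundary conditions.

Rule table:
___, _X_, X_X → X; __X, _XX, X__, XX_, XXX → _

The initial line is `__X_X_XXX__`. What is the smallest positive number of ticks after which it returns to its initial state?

33

tick 1: X_XXXX____X
tick 2: _X_____XX__
tick 3: _X_XXX____X
tick 4: XXX____XX_X
tick 5: ____XX___X_
tick 6: XXX____X_X_
tick 7: ____XX_XXXX
tick 8: _XX___X____
tick 9: ____X_X_XXX
tick 10: _XX_XXXX___
tick 11: ___X_____XX
tick 12: _X_X_XXX___
tick 13: _XXXX____XX
tick 14: X_____XX___
tick 15: X_XXX____X_
tick 16: XX____XX_XX
tick 17: ___XX___X__
tick 18: XX____X_X_X
tick 19: ___XX_XXXX_
tick 20: XX___X_____
tick 21: ___X_X_XXX_
tick 22: XX_XXXX____
tick 23: __X_____XX_
tick 24: X_X_XXX____
tick 25: XXXX____XX_
tick 26: _____XX___X
tick 27: _XXX____X_X
tick 28: X____XX_XXX
tick 29: __XX___X___
tick 30: X____X_X_XX
tick 31: __XX_XXXX__
tick 32: X___X_____X
tick 33: __X_X_XXX__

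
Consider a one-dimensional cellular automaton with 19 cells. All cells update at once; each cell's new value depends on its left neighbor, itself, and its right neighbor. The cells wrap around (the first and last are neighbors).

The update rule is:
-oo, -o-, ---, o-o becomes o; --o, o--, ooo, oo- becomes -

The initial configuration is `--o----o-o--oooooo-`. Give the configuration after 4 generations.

--oo-o---o-oo---o-o

o-o-oo-ooo--o------
ooooo-oo----o-oooo-
o----oo--oo-ooo---o
--oo-o---o-oo---o-o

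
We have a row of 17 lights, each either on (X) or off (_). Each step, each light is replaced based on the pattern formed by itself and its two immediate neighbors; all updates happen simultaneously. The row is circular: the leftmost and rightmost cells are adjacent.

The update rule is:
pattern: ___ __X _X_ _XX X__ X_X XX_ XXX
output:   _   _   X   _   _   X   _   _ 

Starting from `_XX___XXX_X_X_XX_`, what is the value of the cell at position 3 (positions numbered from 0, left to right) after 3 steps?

_

_________XXXXX___
_________________
_________________
position 3 holds _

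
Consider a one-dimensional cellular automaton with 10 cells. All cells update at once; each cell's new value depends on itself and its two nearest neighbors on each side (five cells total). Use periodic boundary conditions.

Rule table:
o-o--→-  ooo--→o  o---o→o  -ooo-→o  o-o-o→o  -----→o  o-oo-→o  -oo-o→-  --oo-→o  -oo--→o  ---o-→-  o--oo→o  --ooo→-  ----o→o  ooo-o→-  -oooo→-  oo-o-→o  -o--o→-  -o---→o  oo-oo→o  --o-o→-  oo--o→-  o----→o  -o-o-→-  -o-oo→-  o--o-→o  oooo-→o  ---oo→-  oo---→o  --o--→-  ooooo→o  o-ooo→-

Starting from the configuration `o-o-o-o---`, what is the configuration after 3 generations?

ooooo---oo

--o-o--oo-
o-----oooo
ooooo---oo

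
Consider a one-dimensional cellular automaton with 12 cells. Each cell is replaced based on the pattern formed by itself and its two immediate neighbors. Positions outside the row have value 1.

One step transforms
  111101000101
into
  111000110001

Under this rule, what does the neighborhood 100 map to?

At position 6 the neighborhood is 100; the next row has 1 there.

1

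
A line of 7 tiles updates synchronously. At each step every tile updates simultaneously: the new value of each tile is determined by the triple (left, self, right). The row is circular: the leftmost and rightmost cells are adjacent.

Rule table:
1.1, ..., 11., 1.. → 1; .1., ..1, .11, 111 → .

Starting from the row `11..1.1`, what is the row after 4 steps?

.1..11.

.11..1.
..11..1
1..11..
.1..11.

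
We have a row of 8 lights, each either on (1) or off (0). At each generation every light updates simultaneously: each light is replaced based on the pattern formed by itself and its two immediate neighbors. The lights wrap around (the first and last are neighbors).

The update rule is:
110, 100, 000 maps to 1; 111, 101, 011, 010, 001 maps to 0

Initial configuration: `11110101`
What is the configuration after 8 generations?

11110011

generation 1: 00010000
generation 2: 11001111
generation 3: 01100000
generation 4: 00111111
generation 5: 10000001
generation 6: 11111100
generation 7: 00000110
generation 8: 11110011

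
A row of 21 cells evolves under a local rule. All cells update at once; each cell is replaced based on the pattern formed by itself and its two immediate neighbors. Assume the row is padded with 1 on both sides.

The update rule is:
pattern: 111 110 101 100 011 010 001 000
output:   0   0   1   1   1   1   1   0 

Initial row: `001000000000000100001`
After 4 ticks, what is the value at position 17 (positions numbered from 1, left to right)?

111100000000001110011
000010000000011001110
100111000000110111001
011100100001101100111
position 17 holds 0

0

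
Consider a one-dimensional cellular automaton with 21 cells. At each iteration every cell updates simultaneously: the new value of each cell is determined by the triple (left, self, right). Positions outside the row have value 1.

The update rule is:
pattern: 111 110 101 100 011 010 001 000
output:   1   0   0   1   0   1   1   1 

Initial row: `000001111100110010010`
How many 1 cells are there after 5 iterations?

iteration 1: 111110111011001111110
iteration 2: 111100010000110111100
iteration 3: 111011111111000011011
iteration 4: 110001111110111100001
iteration 5: 101110111100011011110
count of 1: 14

14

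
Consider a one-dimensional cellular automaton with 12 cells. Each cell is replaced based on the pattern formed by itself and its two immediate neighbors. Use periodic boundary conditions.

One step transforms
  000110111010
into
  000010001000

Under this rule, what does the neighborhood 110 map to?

1

At position 4 the neighborhood is 110; the next row has 1 there.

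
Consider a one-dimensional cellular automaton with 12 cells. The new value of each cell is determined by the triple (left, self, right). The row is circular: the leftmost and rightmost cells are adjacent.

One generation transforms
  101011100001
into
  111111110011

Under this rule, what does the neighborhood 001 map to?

At position 10 the neighborhood is 001; the next row has 1 there.

1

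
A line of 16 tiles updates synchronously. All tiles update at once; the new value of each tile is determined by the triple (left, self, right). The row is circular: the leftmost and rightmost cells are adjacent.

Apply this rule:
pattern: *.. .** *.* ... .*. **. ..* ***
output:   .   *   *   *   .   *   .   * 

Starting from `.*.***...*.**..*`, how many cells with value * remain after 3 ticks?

*.****.*..***...
.******...***.*.
.******.*.****..
count of *: 11

11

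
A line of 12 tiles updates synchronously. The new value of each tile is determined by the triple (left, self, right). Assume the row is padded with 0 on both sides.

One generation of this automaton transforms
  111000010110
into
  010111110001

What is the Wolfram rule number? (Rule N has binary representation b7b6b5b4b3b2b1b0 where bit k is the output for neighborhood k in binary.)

position 1: 111 → 1  (bit 7 = 1)
position 2: 110 → 0  (bit 6 = 0)
position 8: 101 → 0  (bit 5 = 0)
position 3: 100 → 1  (bit 4 = 1)
position 0: 011 → 0  (bit 3 = 0)
position 7: 010 → 1  (bit 2 = 1)
position 6: 001 → 1  (bit 1 = 1)
position 4: 000 → 1  (bit 0 = 1)
bits b7..b0 = 10010111 = 151

151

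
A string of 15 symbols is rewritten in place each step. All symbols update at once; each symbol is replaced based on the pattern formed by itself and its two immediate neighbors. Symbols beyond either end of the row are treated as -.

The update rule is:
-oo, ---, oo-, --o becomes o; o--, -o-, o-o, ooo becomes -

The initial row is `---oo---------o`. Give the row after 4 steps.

oooo-oooo---o-o

ooooo-oooooooo-
o---o-o------o-
--oo----ooooo--
oooo-oooo---o-o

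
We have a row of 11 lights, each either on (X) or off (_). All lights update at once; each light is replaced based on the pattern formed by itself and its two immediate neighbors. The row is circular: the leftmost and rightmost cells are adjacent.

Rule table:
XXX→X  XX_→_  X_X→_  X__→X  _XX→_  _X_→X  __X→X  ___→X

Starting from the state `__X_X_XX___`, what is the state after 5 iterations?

XXX_X___XXX
XX__XXXX_XX
X_XX_XX___X
_______XXX_
XXXXXXX_X_X

XXXXXXX_X_X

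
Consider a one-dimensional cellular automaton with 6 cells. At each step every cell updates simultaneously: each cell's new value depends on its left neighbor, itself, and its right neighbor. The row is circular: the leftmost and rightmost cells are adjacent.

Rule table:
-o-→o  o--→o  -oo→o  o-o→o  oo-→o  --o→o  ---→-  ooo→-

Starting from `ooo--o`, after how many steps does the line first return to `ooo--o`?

2

--oooo
ooo--o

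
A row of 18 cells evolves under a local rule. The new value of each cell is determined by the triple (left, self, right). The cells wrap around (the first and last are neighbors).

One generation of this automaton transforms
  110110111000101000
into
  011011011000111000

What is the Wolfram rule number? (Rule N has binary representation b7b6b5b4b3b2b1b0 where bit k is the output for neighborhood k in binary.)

228

position 7: 111 → 1  (bit 7 = 1)
position 1: 110 → 1  (bit 6 = 1)
position 2: 101 → 1  (bit 5 = 1)
position 9: 100 → 0  (bit 4 = 0)
position 0: 011 → 0  (bit 3 = 0)
position 12: 010 → 1  (bit 2 = 1)
position 11: 001 → 0  (bit 1 = 0)
position 10: 000 → 0  (bit 0 = 0)
bits b7..b0 = 11100100 = 228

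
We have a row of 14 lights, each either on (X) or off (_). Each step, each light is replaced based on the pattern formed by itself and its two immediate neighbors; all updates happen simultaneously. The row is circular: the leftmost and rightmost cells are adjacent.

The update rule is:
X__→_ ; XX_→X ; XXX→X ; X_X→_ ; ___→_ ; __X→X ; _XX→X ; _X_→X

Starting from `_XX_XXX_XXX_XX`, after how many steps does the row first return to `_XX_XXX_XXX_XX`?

1

_XX_XXX_XXX_XX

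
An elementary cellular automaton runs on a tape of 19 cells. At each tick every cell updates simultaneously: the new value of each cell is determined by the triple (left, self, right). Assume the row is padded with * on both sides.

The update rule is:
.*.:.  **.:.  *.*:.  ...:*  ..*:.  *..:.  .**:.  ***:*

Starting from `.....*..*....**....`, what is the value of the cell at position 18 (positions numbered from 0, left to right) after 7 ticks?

.

.***......**....**.
..*..****....**....
......**..**....**.
.****........**....
..**..******....**.
.......****..**....
.*****..**......**.
position 18 holds .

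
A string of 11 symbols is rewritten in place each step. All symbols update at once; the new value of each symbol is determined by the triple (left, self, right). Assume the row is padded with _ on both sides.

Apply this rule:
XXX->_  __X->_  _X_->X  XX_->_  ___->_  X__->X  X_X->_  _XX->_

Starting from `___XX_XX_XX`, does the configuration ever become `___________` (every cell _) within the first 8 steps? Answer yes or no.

yes

step 1: ___________
all cells are _ at step 1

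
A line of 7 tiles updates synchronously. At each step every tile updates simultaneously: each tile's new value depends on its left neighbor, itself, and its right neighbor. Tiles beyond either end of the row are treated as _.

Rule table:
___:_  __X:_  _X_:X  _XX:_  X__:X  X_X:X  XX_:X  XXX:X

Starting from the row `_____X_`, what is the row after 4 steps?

_____XX
______X
______X  (fixed point — unchanged through step 4)

______X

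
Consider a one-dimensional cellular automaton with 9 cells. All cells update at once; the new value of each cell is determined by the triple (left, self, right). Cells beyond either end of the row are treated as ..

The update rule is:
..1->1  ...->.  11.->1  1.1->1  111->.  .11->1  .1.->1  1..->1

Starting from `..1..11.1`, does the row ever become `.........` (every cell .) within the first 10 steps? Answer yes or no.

.11111111
11......1
111....11
1.11..111
1111111.1
1.....111
11...11.1
111.11111
1.111...1
111.11.11
step 10 is 111.11.11, still not uniform .

no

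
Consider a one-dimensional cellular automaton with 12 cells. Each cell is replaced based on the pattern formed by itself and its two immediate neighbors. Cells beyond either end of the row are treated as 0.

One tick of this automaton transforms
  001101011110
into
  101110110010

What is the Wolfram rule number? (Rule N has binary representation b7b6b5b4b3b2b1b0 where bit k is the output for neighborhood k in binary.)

105

position 8: 111 → 0  (bit 7 = 0)
position 3: 110 → 1  (bit 6 = 1)
position 4: 101 → 1  (bit 5 = 1)
position 11: 100 → 0  (bit 4 = 0)
position 2: 011 → 1  (bit 3 = 1)
position 5: 010 → 0  (bit 2 = 0)
position 1: 001 → 0  (bit 1 = 0)
position 0: 000 → 1  (bit 0 = 1)
bits b7..b0 = 01101001 = 105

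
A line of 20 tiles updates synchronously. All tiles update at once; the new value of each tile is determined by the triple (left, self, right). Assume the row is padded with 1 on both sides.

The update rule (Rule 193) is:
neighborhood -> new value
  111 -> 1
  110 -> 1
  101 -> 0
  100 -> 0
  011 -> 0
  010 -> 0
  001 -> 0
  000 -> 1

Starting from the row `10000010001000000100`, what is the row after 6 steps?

10111000100011110000
10011010001001110110
10001000100000110010
10100010001110010000
10001000100110000110
10100010000010110010

10100010000010110010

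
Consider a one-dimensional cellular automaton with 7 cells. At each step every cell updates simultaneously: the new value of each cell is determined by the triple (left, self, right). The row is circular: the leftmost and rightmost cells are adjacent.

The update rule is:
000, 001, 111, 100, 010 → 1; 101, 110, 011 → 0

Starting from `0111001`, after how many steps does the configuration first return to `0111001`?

step 1: 0010111
step 2: 1110010
step 3: 0101110
step 4: 1100101
step 5: 1011100
step 6: 1001011
step 7: 0111001

7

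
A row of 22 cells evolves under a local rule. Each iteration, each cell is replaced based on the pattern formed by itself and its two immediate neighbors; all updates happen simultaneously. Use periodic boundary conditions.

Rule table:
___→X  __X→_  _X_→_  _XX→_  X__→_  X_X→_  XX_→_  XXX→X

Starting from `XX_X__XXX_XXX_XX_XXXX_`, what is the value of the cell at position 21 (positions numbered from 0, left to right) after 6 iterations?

_______X___X______XX__
XXXXXX___X___XXXX____X
XXXXX__X___X__XX__XX__
_XXX_____X____________
__X__XXX___XXXXXXXXXXX
______X__X__XXXXXXXXX_
position 21 holds _

_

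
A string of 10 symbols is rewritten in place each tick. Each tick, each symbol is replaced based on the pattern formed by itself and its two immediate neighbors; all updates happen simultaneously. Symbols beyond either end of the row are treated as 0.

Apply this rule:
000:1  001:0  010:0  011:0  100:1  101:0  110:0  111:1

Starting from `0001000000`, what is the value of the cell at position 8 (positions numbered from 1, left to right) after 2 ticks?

1

1100111111
0010011110
position 8 holds 1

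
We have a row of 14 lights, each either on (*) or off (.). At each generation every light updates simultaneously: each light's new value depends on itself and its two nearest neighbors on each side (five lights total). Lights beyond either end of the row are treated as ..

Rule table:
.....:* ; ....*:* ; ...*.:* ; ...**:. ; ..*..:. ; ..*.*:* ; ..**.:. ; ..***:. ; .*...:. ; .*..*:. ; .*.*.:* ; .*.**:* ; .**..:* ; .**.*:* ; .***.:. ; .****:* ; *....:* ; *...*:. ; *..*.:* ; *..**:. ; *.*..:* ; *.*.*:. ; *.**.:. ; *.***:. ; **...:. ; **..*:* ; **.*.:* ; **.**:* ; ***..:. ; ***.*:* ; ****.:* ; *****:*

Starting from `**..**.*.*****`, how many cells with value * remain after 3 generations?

generation 1: .**..**.*.***.
generation 2: ..**..**.*....
generation 3: *..**..***.***
count of *: 9

9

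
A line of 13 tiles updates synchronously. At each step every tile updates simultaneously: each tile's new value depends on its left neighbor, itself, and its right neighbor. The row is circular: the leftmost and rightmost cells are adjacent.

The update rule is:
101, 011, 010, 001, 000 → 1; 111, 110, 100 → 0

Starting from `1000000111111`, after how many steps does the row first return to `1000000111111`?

26

0011111100000
1110000001111
0000111111000
1111100000011
0000001111110
1111111000000
1000000011111
0011111110000
1110000000111
0000111111100
1111100000001
0000001111111
0111111000000
1100000011111
0001111110000
1111000000111
0000011111100
1111110000001
0000000111111
0111111100000
1100000001111
0001111111000
1111000000011
0000011111110
1111110000000
1000000111111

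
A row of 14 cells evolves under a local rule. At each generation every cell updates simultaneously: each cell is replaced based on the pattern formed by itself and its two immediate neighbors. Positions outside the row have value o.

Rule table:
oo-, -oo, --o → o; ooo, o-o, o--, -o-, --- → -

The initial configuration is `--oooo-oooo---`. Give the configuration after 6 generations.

generation 1: -oo--o-o--o--o
generation 2: -oo-o----o--oo
generation 3: -oo-----o--oo-
generation 4: -oo----o--ooo-
generation 5: -oo---o--oo-o-
generation 6: -oo--o--ooo---

-oo--o--ooo---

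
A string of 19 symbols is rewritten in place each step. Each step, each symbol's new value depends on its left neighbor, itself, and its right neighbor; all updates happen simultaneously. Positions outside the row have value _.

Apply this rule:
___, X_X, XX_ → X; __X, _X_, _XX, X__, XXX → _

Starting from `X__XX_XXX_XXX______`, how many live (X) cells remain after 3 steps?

step 1: ____XX__XX__X_XXXXX
step 2: XXX__X___X___X____X
step 3: __X____X___X___XX__
count of X: 5

5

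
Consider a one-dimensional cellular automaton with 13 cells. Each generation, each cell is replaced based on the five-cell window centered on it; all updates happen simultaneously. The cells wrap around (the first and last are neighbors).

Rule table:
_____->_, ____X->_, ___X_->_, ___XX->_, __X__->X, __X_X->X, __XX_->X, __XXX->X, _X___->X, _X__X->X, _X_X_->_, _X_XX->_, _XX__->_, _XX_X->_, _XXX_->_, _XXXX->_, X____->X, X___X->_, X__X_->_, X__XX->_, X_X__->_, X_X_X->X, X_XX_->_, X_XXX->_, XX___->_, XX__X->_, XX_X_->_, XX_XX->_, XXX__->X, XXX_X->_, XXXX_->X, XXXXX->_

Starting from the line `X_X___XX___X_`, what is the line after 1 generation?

X__X__X____X_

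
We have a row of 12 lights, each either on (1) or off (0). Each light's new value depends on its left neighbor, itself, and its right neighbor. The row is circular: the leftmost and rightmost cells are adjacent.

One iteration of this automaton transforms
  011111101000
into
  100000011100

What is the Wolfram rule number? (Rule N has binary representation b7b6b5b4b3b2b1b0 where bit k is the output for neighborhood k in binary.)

position 2: 111 → 0  (bit 7 = 0)
position 6: 110 → 0  (bit 6 = 0)
position 7: 101 → 1  (bit 5 = 1)
position 9: 100 → 1  (bit 4 = 1)
position 1: 011 → 0  (bit 3 = 0)
position 8: 010 → 1  (bit 2 = 1)
position 0: 001 → 1  (bit 1 = 1)
position 10: 000 → 0  (bit 0 = 0)
bits b7..b0 = 00110110 = 54

54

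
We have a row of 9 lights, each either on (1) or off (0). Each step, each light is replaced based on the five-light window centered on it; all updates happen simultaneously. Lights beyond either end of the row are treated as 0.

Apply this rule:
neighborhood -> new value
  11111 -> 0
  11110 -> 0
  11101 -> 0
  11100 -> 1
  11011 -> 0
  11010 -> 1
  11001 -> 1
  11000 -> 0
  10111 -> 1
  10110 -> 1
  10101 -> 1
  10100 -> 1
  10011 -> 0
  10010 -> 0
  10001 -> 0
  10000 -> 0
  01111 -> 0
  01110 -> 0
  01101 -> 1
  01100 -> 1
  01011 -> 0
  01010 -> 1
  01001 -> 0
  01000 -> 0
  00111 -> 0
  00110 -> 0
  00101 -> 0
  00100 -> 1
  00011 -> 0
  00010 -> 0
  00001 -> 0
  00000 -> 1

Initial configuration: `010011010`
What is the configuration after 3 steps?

010001110
010000010
010010010

010010010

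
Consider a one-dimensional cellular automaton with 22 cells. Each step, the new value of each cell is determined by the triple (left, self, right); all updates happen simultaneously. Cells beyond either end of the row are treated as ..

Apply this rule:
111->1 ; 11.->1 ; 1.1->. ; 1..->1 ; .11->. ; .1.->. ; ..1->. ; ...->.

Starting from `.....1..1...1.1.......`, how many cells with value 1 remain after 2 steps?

3

......1..1.....1......
.......1..1.....1.....
count of 1: 3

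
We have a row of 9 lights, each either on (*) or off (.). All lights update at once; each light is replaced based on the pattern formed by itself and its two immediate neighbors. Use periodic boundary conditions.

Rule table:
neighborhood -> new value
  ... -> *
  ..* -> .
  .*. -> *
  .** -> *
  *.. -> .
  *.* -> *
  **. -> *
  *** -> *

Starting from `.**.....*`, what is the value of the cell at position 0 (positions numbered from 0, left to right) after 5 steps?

*

***.***.*
*********
*********  (fixed point — unchanged through step 5)
position 0 holds *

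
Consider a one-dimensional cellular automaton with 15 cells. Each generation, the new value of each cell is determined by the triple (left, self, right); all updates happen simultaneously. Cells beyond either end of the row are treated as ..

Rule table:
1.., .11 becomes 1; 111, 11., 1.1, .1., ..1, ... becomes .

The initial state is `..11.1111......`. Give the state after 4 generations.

..1..1...1.....
...1..1...1....
....1..1...1...
.....1..1...1..

.....1..1...1..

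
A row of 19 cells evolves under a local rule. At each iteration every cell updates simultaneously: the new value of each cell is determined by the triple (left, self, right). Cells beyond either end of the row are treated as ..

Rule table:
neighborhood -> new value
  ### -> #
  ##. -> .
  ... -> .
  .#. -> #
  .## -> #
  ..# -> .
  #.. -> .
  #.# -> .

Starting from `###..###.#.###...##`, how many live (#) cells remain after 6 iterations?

iteration 1: ##...##..#.##....#.
iteration 2: #....#...#.#.....#.
iteration 3: #....#...#.#.....#.  (fixed point — unchanged through iteration 6)
count of #: 5

5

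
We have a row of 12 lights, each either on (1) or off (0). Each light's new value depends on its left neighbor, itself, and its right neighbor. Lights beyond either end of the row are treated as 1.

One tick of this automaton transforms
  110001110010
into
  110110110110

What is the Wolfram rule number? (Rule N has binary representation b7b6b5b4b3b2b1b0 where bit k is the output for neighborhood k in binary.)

199

position 0: 111 → 1  (bit 7 = 1)
position 1: 110 → 1  (bit 6 = 1)
position 11: 101 → 0  (bit 5 = 0)
position 2: 100 → 0  (bit 4 = 0)
position 5: 011 → 0  (bit 3 = 0)
position 10: 010 → 1  (bit 2 = 1)
position 4: 001 → 1  (bit 1 = 1)
position 3: 000 → 1  (bit 0 = 1)
bits b7..b0 = 11000111 = 199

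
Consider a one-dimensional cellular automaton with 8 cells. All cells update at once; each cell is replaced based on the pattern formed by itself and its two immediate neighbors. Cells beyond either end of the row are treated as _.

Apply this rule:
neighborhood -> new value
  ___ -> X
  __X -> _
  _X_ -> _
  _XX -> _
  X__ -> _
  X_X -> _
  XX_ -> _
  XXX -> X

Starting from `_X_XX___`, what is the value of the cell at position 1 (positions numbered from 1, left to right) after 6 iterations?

_

iteration 1: ______XX
iteration 2: XXXXX___
iteration 3: _XXX__XX
iteration 4: __X_____
iteration 5: X___XXXX
iteration 6: __X__XX_
position 1 holds _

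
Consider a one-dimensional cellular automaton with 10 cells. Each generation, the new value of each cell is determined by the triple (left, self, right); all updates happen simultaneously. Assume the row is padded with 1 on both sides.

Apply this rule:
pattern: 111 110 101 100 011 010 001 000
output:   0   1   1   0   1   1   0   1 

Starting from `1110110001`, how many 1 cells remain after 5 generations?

0011110101
0010011111
0010010000
0010010110
0010011111
count of 1: 6

6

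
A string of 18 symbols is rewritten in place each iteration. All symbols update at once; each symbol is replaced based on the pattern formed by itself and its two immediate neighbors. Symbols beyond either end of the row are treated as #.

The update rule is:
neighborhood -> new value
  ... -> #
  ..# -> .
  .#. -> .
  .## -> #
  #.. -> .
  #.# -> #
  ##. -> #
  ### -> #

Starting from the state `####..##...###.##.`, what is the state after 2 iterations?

####..###.########

####..##.#.#######
####..###.########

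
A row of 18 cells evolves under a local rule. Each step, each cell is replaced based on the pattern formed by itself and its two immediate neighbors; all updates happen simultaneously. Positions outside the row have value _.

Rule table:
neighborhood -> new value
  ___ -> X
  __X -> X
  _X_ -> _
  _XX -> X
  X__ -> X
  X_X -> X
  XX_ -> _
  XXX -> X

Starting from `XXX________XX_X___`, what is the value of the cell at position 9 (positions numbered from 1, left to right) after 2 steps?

XX_XXXXXXXXX_X_XXX
X_XXXXXXXXX_X_XXX_
position 9 holds X

X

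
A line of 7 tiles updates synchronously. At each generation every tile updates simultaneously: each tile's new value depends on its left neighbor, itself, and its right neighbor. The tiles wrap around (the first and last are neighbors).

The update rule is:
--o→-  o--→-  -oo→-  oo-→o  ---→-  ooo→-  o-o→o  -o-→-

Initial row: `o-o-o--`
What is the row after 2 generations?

-o-o---
--o----

--o----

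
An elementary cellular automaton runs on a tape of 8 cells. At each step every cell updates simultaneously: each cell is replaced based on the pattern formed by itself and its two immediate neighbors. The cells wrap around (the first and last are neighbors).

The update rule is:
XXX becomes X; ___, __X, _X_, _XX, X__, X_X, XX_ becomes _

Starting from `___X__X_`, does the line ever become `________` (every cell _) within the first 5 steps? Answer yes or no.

yes

________
all cells are _ at step 1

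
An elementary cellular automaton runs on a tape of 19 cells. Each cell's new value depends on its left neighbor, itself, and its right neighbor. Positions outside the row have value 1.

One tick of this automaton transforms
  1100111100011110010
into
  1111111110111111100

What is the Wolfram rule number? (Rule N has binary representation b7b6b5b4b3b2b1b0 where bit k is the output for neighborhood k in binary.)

position 0: 111 → 1  (bit 7 = 1)
position 1: 110 → 1  (bit 6 = 1)
position 18: 101 → 0  (bit 5 = 0)
position 2: 100 → 1  (bit 4 = 1)
position 4: 011 → 1  (bit 3 = 1)
position 17: 010 → 0  (bit 2 = 0)
position 3: 001 → 1  (bit 1 = 1)
position 9: 000 → 0  (bit 0 = 0)
bits b7..b0 = 11011010 = 218

218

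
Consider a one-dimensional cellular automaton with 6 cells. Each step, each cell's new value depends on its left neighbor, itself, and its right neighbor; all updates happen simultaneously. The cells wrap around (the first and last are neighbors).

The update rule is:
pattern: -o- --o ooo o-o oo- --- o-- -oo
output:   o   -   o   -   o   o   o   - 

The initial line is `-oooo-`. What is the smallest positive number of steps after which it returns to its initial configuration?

step 1: --oooo
step 2: o--ooo
step 3: oo--oo
step 4: ooo--o
step 5: oooo--
step 6: -oooo-

6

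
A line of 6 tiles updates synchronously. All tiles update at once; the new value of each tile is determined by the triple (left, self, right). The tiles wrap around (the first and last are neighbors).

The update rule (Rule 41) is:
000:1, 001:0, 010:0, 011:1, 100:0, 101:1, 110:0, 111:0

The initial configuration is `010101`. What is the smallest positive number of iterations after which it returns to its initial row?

iteration 1: 101010
iteration 2: 010101

2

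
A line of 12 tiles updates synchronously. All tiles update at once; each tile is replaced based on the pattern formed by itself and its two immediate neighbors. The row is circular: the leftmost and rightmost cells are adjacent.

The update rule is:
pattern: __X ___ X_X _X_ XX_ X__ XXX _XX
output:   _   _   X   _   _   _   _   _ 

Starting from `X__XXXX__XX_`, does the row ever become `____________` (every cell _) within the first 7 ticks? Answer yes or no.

___________X
____________
all cells are _ at tick 2

yes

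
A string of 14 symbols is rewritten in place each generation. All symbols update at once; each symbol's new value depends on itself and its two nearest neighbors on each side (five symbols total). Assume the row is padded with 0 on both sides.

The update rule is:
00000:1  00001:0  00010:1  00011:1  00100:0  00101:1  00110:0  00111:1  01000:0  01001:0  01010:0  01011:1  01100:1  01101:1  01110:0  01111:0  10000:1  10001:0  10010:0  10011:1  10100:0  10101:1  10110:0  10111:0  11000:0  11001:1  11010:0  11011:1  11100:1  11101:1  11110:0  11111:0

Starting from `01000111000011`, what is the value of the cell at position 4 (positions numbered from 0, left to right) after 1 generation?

10001101010101
position 4 holds 1

1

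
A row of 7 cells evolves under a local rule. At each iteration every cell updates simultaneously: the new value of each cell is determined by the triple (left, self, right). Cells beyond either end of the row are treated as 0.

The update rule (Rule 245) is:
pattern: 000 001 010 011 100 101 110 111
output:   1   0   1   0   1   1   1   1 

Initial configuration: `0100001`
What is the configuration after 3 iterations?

0111101
0011111
1001111

1001111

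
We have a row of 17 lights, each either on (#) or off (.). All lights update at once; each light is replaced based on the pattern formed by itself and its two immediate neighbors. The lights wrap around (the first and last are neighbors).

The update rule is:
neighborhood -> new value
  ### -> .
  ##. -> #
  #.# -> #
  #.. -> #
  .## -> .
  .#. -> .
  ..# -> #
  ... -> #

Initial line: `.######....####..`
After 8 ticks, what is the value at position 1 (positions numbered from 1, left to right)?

#.....#####...###
######....####...
.....#####...####
#####....####...#
....#####...####.
####....####...##
...#####...####..
###....####...###
position 1 holds #

#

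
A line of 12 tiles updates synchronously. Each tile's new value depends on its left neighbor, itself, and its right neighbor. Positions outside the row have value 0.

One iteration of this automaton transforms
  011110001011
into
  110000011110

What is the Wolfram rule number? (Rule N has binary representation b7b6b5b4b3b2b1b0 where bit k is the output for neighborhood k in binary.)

position 2: 111 → 0  (bit 7 = 0)
position 4: 110 → 0  (bit 6 = 0)
position 9: 101 → 1  (bit 5 = 1)
position 5: 100 → 0  (bit 4 = 0)
position 1: 011 → 1  (bit 3 = 1)
position 8: 010 → 1  (bit 2 = 1)
position 0: 001 → 1  (bit 1 = 1)
position 6: 000 → 0  (bit 0 = 0)
bits b7..b0 = 00101110 = 46

46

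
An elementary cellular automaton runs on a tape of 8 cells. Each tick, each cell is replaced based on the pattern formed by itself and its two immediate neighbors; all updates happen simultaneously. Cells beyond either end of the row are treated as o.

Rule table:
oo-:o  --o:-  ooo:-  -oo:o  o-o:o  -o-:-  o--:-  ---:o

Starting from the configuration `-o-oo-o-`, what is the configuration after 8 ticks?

o-oooo-o

o-oooo-o
ooo--ooo
--o--o--
--------
-oooooo-
oo----oo
-o-oo-o-  (repeats tick 0; period 7)
tick 8: o-oooo-o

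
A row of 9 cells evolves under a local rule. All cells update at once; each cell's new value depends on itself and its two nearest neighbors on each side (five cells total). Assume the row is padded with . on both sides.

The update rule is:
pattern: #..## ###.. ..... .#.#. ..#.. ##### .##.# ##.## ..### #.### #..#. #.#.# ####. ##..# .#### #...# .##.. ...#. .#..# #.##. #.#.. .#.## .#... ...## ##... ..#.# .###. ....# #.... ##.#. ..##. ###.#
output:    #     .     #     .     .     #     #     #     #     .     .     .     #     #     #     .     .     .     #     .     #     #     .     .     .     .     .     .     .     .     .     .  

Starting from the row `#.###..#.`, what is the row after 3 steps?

step 1: .#...#...
step 2: ........#
step 3: ######...

######...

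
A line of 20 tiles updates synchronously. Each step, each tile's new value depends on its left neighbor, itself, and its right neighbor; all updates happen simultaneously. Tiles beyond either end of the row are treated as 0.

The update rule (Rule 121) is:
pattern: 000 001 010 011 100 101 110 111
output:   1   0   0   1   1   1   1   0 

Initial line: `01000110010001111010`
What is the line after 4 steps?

00110111001101001101
10111101101110101110
01100111111011011011
01110100001111111111

01110100001111111111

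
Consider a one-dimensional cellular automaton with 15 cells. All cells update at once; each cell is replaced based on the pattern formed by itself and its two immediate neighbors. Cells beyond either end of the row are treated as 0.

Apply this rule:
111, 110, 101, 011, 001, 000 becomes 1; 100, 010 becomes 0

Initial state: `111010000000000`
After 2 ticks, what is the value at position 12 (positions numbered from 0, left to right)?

111100111111111
111101111111111
position 12 holds 1

1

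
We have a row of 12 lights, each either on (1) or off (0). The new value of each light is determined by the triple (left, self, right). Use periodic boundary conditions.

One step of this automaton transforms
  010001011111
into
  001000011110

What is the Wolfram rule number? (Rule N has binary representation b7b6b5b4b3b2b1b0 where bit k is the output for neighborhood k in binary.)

position 8: 111 → 1  (bit 7 = 1)
position 11: 110 → 0  (bit 6 = 0)
position 0: 101 → 0  (bit 5 = 0)
position 2: 100 → 1  (bit 4 = 1)
position 7: 011 → 1  (bit 3 = 1)
position 1: 010 → 0  (bit 2 = 0)
position 4: 001 → 0  (bit 1 = 0)
position 3: 000 → 0  (bit 0 = 0)
bits b7..b0 = 10011000 = 152

152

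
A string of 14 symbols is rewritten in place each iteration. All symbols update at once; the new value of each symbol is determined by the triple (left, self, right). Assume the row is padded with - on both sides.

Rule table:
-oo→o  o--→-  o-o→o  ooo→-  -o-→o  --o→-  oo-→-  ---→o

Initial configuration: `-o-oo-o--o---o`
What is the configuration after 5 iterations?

-o--o--o--oo--

-ooo-oo--o-o-o
-o--oo---ooooo
-o--o--o-o----
-o--o--ooo-ooo
-o--o--o--oo--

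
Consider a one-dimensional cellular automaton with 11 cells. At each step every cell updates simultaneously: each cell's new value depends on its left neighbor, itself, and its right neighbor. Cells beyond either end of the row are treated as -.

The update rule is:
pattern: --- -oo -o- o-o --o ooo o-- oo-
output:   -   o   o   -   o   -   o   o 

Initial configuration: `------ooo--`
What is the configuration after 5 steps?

-----oo-oo-
----ooo-ooo
---oo-o-o-o
--ooo-o-o-o
-oo-o-o-o-o

-oo-o-o-o-o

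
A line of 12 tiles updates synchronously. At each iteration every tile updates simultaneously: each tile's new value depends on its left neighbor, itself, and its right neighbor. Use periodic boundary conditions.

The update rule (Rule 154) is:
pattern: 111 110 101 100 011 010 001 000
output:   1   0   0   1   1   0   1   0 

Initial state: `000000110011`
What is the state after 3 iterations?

100001101110
010011001100
101110111010

101110111010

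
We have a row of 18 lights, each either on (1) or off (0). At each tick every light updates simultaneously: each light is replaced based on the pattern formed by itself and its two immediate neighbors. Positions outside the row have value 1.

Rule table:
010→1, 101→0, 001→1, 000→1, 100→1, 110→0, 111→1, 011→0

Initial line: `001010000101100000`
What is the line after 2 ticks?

111011111100011111
110001111011101111

110001111011101111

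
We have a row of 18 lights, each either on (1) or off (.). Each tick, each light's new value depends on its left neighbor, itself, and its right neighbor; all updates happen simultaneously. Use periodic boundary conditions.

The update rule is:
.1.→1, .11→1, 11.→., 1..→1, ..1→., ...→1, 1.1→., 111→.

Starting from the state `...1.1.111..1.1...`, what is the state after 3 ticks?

11.1.1.1..1.1.1111

tick 1: 11.1.1.1..1.1.1111
tick 2: ...1.1.11.1.1.1...
tick 3: 11.1.1.1..1.1.1111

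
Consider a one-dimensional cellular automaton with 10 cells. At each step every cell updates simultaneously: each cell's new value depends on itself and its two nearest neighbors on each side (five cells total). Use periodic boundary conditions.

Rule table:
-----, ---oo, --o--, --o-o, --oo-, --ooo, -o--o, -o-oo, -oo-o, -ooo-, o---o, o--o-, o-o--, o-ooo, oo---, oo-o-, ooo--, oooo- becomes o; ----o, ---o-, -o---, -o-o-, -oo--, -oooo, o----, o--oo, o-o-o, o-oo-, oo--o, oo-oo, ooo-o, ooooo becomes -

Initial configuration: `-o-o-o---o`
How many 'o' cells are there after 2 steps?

-----o-o-o
--o--o---o
count of o: 3

3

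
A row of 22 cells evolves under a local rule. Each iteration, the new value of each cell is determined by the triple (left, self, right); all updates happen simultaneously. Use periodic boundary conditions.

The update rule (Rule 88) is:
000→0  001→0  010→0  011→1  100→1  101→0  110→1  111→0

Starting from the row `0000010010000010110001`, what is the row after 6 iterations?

1100010000010010000010

1000001001000000111000
0100000100100000101100
0010000010010000001110
0001000001001000001011
1000100000100100000011
1100010000010010000010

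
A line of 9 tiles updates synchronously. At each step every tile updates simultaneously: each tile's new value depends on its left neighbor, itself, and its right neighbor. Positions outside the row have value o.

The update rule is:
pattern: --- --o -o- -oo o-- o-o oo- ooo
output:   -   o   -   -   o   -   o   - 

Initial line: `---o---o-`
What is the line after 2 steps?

o------oo

o-o-o-o--
o------oo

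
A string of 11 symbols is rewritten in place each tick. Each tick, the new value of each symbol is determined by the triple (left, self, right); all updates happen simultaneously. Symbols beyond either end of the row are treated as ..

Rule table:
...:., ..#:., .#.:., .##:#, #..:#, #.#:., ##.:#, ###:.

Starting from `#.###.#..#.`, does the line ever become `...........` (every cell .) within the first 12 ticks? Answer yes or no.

..#.#..#..#
.....#..#..
......#..#.
.......#..#
........#..
.........#.
..........#
...........
all cells are . at tick 8

yes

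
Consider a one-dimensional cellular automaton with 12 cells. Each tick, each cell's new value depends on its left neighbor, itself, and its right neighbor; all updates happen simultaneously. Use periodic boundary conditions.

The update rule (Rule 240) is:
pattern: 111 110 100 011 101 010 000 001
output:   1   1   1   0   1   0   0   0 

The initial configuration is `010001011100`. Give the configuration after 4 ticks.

001000101110
000100010111
100010001011
110001000101

110001000101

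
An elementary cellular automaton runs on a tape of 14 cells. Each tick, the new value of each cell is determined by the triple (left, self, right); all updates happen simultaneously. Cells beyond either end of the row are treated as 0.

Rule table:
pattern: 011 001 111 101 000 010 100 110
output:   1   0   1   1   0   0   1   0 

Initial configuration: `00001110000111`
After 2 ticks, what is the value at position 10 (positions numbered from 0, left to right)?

0

00001101000110
00001010100101
position 10 holds 0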